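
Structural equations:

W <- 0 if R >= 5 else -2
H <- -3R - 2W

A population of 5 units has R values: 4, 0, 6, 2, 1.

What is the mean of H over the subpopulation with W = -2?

-1.25

E[H|W=-2] averages over only the 4 units with W=-2 (R = 4, 0, 2, 1): H = -8, 4, -2, 1, mean -1.25.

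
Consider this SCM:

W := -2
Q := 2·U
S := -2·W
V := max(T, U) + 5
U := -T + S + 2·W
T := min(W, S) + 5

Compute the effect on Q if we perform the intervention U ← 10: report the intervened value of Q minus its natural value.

26

Under do(U=10), the mechanism U := -T + S + 2·W is discarded; U is fixed at 10.
Q = 2·U  [with U=10]  = 20
Without intervention: S = -2·W  [with W=-2]  = 4; T = min(W, S) + 5  [with W=-2, S=4]  = 3; U = -T + S + 2·W  [with T=3, S=4, W=-2]  = -3; Q = 2·U  [with U=-3]  = -6.
Change = 20 − (-6) = 26.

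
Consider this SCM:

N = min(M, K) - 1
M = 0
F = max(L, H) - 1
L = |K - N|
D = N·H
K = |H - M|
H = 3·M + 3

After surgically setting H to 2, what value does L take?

do(H=2) replaces the equation H = 3·M + 3 with the constant H = 2.
K = |H - M|  [with H=2, M=0]  = 2
N = min(M, K) - 1  [with M=0, K=2]  = -1
L = |K - N|  [with K=2, N=-1]  = 3

3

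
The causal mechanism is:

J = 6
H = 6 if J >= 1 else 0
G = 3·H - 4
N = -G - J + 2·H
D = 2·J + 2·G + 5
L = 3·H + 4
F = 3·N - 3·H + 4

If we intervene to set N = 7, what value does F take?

7

The intervention breaks the incoming arrows to N: N = -G - J + 2·H no longer applies, and N = 7.
H = 6 if J >= 1 else 0  [with J=6]  = 6
F = 3·N - 3·H + 4  [with N=7, H=6]  = 7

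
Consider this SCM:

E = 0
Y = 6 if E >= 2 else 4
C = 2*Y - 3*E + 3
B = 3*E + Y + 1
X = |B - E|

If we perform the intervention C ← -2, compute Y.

4

Under do(C=-2), the mechanism C = 2*Y - 3*E + 3 is discarded; C is fixed at -2.
Since Y is not a descendant of the intervened variable, it is unaffected.
Y = 6 if E >= 2 else 4  [with E=0]  = 4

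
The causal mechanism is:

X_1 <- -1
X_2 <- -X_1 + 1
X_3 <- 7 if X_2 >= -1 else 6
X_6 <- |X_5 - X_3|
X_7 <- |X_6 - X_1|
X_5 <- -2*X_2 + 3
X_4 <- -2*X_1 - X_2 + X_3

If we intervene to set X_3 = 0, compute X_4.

0

The intervention breaks the incoming arrows to X_3: X_3 <- 7 if X_2 >= -1 else 6 no longer applies, and X_3 = 0.
X_2 = -X_1 + 1  [with X_1=-1]  = 2
X_4 = -2*X_1 - X_2 + X_3  [with X_1=-1, X_2=2, X_3=0]  = 0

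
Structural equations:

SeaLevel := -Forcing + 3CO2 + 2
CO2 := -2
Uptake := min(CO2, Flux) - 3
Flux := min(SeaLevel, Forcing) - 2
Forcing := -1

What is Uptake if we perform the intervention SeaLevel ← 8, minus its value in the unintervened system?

do(SeaLevel=8) replaces the equation SeaLevel := -Forcing + 3CO2 + 2 with the constant SeaLevel = 8.
Flux = min(SeaLevel, Forcing) - 2  [with SeaLevel=8, Forcing=-1]  = -3
Uptake = min(CO2, Flux) - 3  [with CO2=-2, Flux=-3]  = -6
Without intervention: SeaLevel = -Forcing + 3CO2 + 2  [with Forcing=-1, CO2=-2]  = -3; Flux = min(SeaLevel, Forcing) - 2  [with SeaLevel=-3, Forcing=-1]  = -5; Uptake = min(CO2, Flux) - 3  [with CO2=-2, Flux=-5]  = -8.
Change = -6 − (-8) = 2.

2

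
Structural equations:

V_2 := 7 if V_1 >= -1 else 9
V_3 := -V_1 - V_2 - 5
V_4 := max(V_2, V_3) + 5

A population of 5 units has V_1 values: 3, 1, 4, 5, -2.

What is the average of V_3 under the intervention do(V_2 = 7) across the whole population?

do(V_2=7) breaks V_2's dependence on V_1. With V_2=7 fixed, V_3 across the units is -15, -13, -16, -17, -10, mean -14.2.

-14.2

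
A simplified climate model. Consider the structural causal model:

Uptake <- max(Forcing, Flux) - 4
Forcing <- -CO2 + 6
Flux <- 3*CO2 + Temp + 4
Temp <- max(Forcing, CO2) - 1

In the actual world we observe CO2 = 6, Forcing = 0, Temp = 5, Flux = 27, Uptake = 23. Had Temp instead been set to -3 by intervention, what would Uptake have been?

15

do(Temp=-3) replaces the equation Temp <- max(Forcing, CO2) - 1 with the constant Temp = -3.
Forcing = -CO2 + 6  [with CO2=6]  = 0
Flux = 3*CO2 + Temp + 4  [with CO2=6, Temp=-3]  = 19
Uptake = max(Forcing, Flux) - 4  [with Forcing=0, Flux=19]  = 15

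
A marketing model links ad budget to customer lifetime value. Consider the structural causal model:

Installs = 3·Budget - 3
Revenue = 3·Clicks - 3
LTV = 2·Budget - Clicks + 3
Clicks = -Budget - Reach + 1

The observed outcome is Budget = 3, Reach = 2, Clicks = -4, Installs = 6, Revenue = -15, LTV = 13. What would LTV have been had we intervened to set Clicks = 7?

2

The intervention breaks the incoming arrows to Clicks: Clicks = -Budget - Reach + 1 no longer applies, and Clicks = 7.
LTV = 2·Budget - Clicks + 3  [with Budget=3, Clicks=7]  = 2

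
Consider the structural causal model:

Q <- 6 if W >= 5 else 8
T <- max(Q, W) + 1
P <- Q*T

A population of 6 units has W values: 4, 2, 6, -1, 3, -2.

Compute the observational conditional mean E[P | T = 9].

E[P|T=9] averages over only the 5 units with T=9 (W = 4, 2, -1, 3, -2): P = 72, 72, 72, 72, 72, mean 72.

72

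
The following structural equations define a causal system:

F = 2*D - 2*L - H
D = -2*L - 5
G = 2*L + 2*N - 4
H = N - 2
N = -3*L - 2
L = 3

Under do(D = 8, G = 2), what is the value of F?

The joint intervention fixes D = 8, G = 2, removing each variable's own equation.
N = -3*L - 2  [with L=3]  = -11
H = N - 2  [with N=-11]  = -13
F = 2*D - 2*L - H  [with D=8, L=3, H=-13]  = 23

23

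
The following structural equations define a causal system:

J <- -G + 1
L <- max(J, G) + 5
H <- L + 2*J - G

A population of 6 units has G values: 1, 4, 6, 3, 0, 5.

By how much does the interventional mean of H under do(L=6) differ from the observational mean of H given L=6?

Every unit gets L=6 under the intervention. H values become 5, -4, -10, -1, 8, -7; E[H|do(L=6)] = -1.5.
Conditioning on L=6 selects the 2 unit(s) with G ∈ {1, 0}. Their H values: 5, 8. Mean = 6.5.
Difference = -1.5 − 6.5 = -8.

-8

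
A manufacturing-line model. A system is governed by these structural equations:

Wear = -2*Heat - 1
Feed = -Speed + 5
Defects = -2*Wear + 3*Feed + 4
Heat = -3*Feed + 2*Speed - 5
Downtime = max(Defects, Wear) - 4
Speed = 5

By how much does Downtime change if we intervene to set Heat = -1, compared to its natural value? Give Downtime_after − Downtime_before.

The intervention breaks the incoming arrows to Heat: Heat = -3*Feed + 2*Speed - 5 no longer applies, and Heat = -1.
Feed = -Speed + 5  [with Speed=5]  = 0
Wear = -2*Heat - 1  [with Heat=-1]  = 1
Defects = -2*Wear + 3*Feed + 4  [with Wear=1, Feed=0]  = 2
Downtime = max(Defects, Wear) - 4  [with Defects=2, Wear=1]  = -2
Without intervention: Feed = -Speed + 5  [with Speed=5]  = 0; Heat = -3*Feed + 2*Speed - 5  [with Feed=0, Speed=5]  = 5; Wear = -2*Heat - 1  [with Heat=5]  = -11; Defects = -2*Wear + 3*Feed + 4  [with Wear=-11, Feed=0]  = 26; Downtime = max(Defects, Wear) - 4  [with Defects=26, Wear=-11]  = 22.
Change = -2 − 22 = -24.

-24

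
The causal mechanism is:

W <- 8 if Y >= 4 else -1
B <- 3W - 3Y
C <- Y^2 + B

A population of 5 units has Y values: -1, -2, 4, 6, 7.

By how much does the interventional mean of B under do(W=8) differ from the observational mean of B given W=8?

8.6

Under do(W=8), W's equation is replaced by W=8 for every unit. Per-unit B: 27, 30, 12, 6, 3. Mean = 15.6.
Observing W=8 restricts to units where W's equation naturally yields 8: Y ∈ {4, 6, 7}. In that subpopulation B = 12, 6, 3, mean 7.
Difference = 15.6 − 7 = 8.6.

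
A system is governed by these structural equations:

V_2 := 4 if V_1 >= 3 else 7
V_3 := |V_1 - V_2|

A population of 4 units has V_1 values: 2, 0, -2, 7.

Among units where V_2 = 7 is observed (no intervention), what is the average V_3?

E[V_3|V_2=7] averages over only the 3 units with V_2=7 (V_1 = 2, 0, -2): V_3 = 5, 7, 9, mean 7.

7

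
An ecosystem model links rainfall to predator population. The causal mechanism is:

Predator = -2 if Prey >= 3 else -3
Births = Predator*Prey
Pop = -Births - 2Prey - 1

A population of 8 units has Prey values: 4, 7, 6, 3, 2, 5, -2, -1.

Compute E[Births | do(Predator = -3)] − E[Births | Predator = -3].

Under do(Predator=-3), Predator's equation is replaced by Predator=-3 for every unit. Per-unit Births: -12, -21, -18, -9, -6, -15, 6, 3. Mean = -9.
Conditioning on Predator=-3 selects the 3 unit(s) with Prey ∈ {2, -2, -1}. Their Births values: -6, 6, 3. Mean = 1.
Difference = -9 − 1 = -10.

-10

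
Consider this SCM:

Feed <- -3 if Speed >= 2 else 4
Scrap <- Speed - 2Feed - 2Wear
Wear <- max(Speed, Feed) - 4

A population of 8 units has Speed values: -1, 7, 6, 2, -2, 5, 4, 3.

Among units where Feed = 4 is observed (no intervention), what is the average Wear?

0

E[Wear|Feed=4] averages over only the 2 units with Feed=4 (Speed = -1, -2): Wear = 0, 0, mean 0.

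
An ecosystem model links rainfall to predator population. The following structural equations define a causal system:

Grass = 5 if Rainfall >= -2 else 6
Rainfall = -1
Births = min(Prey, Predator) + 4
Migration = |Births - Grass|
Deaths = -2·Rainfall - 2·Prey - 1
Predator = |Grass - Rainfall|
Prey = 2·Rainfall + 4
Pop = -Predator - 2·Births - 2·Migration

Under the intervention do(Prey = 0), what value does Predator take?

The intervention breaks the incoming arrows to Prey: Prey = 2·Rainfall + 4 no longer applies, and Prey = 0.
Predator is not downstream of the intervention, so its value is determined by the original equations.
Grass = 5 if Rainfall >= -2 else 6  [with Rainfall=-1]  = 5
Predator = |Grass - Rainfall|  [with Grass=5, Rainfall=-1]  = 6

6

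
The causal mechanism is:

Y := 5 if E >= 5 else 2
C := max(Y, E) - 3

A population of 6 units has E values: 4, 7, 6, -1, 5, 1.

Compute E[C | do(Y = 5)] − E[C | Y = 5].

Every unit gets Y=5 under the intervention. C values become 2, 4, 3, 2, 2, 2; E[C|do(Y=5)] = 2.5.
Conditioning on Y=5 selects the 3 unit(s) with E ∈ {7, 6, 5}. Their C values: 4, 3, 2. Mean = 3.
Difference = 2.5 − 3 = -0.5.

-0.5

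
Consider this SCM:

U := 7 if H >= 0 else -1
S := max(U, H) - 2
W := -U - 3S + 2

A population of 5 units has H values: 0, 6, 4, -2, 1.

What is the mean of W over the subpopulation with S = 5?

-20

Observing S=5 restricts to units where S's equation naturally yields 5: H ∈ {0, 6, 4, 1}. In that subpopulation W = -20, -20, -20, -20, mean -20.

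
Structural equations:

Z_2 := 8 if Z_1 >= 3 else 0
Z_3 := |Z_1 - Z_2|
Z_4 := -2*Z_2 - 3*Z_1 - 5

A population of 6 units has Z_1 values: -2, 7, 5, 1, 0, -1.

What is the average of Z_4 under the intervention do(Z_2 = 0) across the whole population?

Under do(Z_2=0), Z_2's equation is replaced by Z_2=0 for every unit. Per-unit Z_4: 1, -26, -20, -8, -5, -2. Mean = -10.

-10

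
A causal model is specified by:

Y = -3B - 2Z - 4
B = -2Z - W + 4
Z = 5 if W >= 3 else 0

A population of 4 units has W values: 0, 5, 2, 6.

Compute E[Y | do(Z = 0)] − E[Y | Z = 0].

6.75

Under do(Z=0), Z's equation is replaced by Z=0 for every unit. Per-unit Y: -16, -1, -10, 2. Mean = -6.25.
Observing Z=0 restricts to units where Z's equation naturally yields 0: W ∈ {0, 2}. In that subpopulation Y = -16, -10, mean -13.
Difference = -6.25 − (-13) = 6.75.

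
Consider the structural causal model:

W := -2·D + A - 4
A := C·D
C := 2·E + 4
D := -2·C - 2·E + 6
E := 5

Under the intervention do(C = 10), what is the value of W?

do(C=10) replaces the equation C := 2·E + 4 with the constant C = 10.
D = -2·C - 2·E + 6  [with C=10, E=5]  = -24
A = C·D  [with C=10, D=-24]  = -240
W = -2·D + A - 4  [with D=-24, A=-240]  = -196

-196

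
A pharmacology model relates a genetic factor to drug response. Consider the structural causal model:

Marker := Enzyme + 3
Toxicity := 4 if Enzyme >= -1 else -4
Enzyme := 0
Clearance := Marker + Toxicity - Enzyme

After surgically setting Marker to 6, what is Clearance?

10

Under do(Marker=6), the mechanism Marker := Enzyme + 3 is discarded; Marker is fixed at 6.
Toxicity = 4 if Enzyme >= -1 else -4  [with Enzyme=0]  = 4
Clearance = Marker + Toxicity - Enzyme  [with Marker=6, Toxicity=4, Enzyme=0]  = 10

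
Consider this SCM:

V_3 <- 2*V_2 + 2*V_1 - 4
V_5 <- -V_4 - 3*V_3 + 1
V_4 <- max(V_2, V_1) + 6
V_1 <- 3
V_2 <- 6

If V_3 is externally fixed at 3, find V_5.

-20

do(V_3=3) replaces the equation V_3 <- 2*V_2 + 2*V_1 - 4 with the constant V_3 = 3.
V_4 = max(V_2, V_1) + 6  [with V_2=6, V_1=3]  = 12
V_5 = -V_4 - 3*V_3 + 1  [with V_4=12, V_3=3]  = -20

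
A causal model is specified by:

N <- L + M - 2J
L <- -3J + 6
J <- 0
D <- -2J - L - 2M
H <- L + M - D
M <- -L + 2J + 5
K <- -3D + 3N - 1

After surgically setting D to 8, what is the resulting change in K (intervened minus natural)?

Under do(D=8), the mechanism D <- -2J - L - 2M is discarded; D is fixed at 8.
L = -3J + 6  [with J=0]  = 6
M = -L + 2J + 5  [with L=6, J=0]  = -1
N = L + M - 2J  [with L=6, M=-1, J=0]  = 5
K = -3D + 3N - 1  [with D=8, N=5]  = -10
Without intervention: L = -3J + 6  [with J=0]  = 6; M = -L + 2J + 5  [with L=6, J=0]  = -1; D = -2J - L - 2M  [with J=0, L=6, M=-1]  = -4; N = L + M - 2J  [with L=6, M=-1, J=0]  = 5; K = -3D + 3N - 1  [with D=-4, N=5]  = 26.
Change = -10 − 26 = -36.

-36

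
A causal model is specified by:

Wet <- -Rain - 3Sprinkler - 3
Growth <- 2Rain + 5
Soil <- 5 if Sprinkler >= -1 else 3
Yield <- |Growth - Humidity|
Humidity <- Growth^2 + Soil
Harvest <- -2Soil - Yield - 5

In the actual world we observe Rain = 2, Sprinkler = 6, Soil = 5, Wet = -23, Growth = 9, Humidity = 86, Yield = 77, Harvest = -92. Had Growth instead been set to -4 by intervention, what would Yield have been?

Under do(Growth=-4), the mechanism Growth <- 2Rain + 5 is discarded; Growth is fixed at -4.
Soil = 5 if Sprinkler >= -1 else 3  [with Sprinkler=6]  = 5
Humidity = Growth^2 + Soil  [with Growth=-4, Soil=5]  = 21
Yield = |Growth - Humidity|  [with Growth=-4, Humidity=21]  = 25

25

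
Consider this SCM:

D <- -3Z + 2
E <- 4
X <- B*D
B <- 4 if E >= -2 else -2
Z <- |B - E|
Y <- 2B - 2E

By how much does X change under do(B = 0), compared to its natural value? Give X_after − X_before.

Under do(B=0), the mechanism B <- 4 if E >= -2 else -2 is discarded; B is fixed at 0.
Z = |B - E|  [with B=0, E=4]  = 4
D = -3Z + 2  [with Z=4]  = -10
X = B*D  [with B=0, D=-10]  = 0
Without intervention: B = 4 if E >= -2 else -2  [with E=4]  = 4; Z = |B - E|  [with B=4, E=4]  = 0; D = -3Z + 2  [with Z=0]  = 2; X = B*D  [with B=4, D=2]  = 8.
Change = 0 − 8 = -8.

-8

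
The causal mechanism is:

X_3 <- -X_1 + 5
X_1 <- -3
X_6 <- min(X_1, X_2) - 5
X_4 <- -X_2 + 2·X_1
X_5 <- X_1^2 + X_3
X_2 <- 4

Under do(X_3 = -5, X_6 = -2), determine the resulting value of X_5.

The joint intervention fixes X_3 = -5, X_6 = -2, removing each variable's own equation.
X_5 = X_1^2 + X_3  [with X_1=-3, X_3=-5]  = 4

4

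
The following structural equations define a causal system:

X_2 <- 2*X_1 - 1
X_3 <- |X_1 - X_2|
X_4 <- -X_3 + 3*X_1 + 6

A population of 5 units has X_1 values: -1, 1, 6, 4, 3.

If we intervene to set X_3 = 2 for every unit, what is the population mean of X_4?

Every unit gets X_3=2 under the intervention. X_4 values become 1, 7, 22, 16, 13; E[X_4|do(X_3=2)] = 11.8.

11.8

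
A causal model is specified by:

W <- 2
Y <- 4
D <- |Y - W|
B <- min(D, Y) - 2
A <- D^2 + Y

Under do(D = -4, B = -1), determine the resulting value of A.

The joint intervention fixes D = -4, B = -1, removing each variable's own equation.
A = D^2 + Y  [with D=-4, Y=4]  = 20

20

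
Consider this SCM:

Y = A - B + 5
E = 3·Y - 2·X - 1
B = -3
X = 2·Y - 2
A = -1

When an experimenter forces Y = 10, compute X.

18

The intervention breaks the incoming arrows to Y: Y = A - B + 5 no longer applies, and Y = 10.
X = 2·Y - 2  [with Y=10]  = 18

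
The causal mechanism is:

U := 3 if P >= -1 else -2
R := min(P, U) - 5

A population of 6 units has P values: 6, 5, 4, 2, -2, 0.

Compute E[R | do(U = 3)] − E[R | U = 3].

-0.7

Every unit gets U=3 under the intervention. R values become -2, -2, -2, -3, -7, -5; E[R|do(U=3)] = -3.5.
Observing U=3 restricts to units where U's equation naturally yields 3: P ∈ {6, 5, 4, 2, 0}. In that subpopulation R = -2, -2, -2, -3, -5, mean -2.8.
Difference = -3.5 − (-2.8) = -0.7.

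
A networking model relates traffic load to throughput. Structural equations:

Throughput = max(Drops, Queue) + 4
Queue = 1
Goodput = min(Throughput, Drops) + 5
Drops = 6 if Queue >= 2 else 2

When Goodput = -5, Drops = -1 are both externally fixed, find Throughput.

5

Setting Goodput = -5, Drops = -1 by intervention discards those variables' equations.
Throughput = max(Drops, Queue) + 4  [with Drops=-1, Queue=1]  = 5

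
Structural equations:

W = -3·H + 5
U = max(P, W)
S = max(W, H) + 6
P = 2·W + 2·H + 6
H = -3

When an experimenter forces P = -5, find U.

Intervening sets P = -5 and removes its equation (P = 2·W + 2·H + 6).
W = -3·H + 5  [with H=-3]  = 14
U = max(P, W)  [with P=-5, W=14]  = 14

14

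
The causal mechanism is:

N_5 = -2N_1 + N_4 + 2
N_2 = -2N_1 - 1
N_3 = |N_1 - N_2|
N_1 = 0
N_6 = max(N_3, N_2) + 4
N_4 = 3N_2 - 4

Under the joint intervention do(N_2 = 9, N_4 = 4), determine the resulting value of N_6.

13

The joint intervention fixes N_2 = 9, N_4 = 4, removing each variable's own equation.
N_3 = |N_1 - N_2|  [with N_1=0, N_2=9]  = 9
N_6 = max(N_3, N_2) + 4  [with N_3=9, N_2=9]  = 13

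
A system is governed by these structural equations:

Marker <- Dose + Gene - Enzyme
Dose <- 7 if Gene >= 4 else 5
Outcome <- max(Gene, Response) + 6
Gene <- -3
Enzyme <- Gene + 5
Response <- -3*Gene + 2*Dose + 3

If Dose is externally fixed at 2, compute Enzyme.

The intervention breaks the incoming arrows to Dose: Dose <- 7 if Gene >= 4 else 5 no longer applies, and Dose = 2.
Since Enzyme is not a descendant of the intervened variable, it is unaffected.
Enzyme = Gene + 5  [with Gene=-3]  = 2

2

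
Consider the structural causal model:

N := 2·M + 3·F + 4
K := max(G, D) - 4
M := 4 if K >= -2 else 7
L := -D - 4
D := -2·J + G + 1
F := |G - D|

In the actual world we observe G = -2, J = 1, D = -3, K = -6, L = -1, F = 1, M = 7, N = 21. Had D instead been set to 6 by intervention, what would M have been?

The intervention breaks the incoming arrows to D: D := -2·J + G + 1 no longer applies, and D = 6.
K = max(G, D) - 4  [with G=-2, D=6]  = 2
M = 4 if K >= -2 else 7  [with K=2]  = 4

4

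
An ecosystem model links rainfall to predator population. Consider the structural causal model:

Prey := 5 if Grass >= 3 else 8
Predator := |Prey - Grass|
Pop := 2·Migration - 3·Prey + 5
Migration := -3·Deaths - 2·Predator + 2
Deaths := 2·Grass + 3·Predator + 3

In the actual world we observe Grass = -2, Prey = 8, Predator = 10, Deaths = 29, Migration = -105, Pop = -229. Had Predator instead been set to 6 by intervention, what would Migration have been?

do(Predator=6) replaces the equation Predator := |Prey - Grass| with the constant Predator = 6.
Deaths = 2·Grass + 3·Predator + 3  [with Grass=-2, Predator=6]  = 17
Migration = -3·Deaths - 2·Predator + 2  [with Deaths=17, Predator=6]  = -61

-61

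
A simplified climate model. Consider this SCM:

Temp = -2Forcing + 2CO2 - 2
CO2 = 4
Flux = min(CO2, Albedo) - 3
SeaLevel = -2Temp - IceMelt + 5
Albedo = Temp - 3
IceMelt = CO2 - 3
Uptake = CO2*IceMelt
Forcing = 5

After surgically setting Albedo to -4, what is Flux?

-7

Under do(Albedo=-4), the mechanism Albedo = Temp - 3 is discarded; Albedo is fixed at -4.
Flux = min(CO2, Albedo) - 3  [with CO2=4, Albedo=-4]  = -7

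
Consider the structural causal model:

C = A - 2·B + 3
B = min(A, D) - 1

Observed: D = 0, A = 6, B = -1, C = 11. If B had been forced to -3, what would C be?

The intervention breaks the incoming arrows to B: B = min(A, D) - 1 no longer applies, and B = -3.
C = A - 2·B + 3  [with A=6, B=-3]  = 15

15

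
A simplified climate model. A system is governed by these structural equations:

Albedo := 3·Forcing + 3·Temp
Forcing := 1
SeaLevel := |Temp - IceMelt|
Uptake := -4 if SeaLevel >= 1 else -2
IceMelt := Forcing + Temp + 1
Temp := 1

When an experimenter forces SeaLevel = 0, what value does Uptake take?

The intervention breaks the incoming arrows to SeaLevel: SeaLevel := |Temp - IceMelt| no longer applies, and SeaLevel = 0.
Uptake = -4 if SeaLevel >= 1 else -2  [with SeaLevel=0]  = -2

-2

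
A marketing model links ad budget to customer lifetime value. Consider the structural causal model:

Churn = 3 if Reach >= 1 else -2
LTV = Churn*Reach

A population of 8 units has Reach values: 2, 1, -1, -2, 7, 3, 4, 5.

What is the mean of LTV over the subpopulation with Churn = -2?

3

E[LTV|Churn=-2] averages over only the 2 units with Churn=-2 (Reach = -1, -2): LTV = 2, 4, mean 3.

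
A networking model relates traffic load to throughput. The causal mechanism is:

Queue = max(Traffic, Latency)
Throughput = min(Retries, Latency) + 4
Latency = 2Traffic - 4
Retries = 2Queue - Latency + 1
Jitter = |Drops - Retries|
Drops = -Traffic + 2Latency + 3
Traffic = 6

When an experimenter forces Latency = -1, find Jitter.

Under do(Latency=-1), the mechanism Latency = 2Traffic - 4 is discarded; Latency is fixed at -1.
Queue = max(Traffic, Latency)  [with Traffic=6, Latency=-1]  = 6
Drops = -Traffic + 2Latency + 3  [with Traffic=6, Latency=-1]  = -5
Retries = 2Queue - Latency + 1  [with Queue=6, Latency=-1]  = 14
Jitter = |Drops - Retries|  [with Drops=-5, Retries=14]  = 19

19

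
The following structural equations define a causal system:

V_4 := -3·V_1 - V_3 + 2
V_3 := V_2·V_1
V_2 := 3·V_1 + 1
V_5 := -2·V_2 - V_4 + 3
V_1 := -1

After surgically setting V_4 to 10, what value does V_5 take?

Intervening sets V_4 = 10 and removes its equation (V_4 := -3·V_1 - V_3 + 2).
V_2 = 3·V_1 + 1  [with V_1=-1]  = -2
V_5 = -2·V_2 - V_4 + 3  [with V_2=-2, V_4=10]  = -3

-3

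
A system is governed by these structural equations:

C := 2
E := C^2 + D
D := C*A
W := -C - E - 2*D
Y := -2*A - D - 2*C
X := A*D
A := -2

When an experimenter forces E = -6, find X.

8

The intervention breaks the incoming arrows to E: E := C^2 + D no longer applies, and E = -6.
Since X is not a descendant of the intervened variable, it is unaffected.
D = C*A  [with C=2, A=-2]  = -4
X = A*D  [with A=-2, D=-4]  = 8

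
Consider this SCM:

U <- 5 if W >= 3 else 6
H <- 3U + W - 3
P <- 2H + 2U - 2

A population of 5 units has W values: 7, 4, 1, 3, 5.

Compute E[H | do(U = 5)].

16

Under do(U=5), U's equation is replaced by U=5 for every unit. Per-unit H: 19, 16, 13, 15, 17. Mean = 16.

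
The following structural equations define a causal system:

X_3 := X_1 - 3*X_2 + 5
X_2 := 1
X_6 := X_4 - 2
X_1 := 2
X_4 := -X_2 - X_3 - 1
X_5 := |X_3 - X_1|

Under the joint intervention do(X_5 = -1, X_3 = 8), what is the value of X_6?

-12

The joint intervention fixes X_5 = -1, X_3 = 8, removing each variable's own equation.
X_4 = -X_2 - X_3 - 1  [with X_2=1, X_3=8]  = -10
X_6 = X_4 - 2  [with X_4=-10]  = -12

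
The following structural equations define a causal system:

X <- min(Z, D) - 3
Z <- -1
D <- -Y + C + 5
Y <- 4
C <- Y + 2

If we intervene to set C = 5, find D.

The intervention breaks the incoming arrows to C: C <- Y + 2 no longer applies, and C = 5.
D = -Y + C + 5  [with Y=4, C=5]  = 6

6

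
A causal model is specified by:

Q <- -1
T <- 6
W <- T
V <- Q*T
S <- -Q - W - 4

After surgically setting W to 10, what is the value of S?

-13

do(W=10) replaces the equation W <- T with the constant W = 10.
S = -Q - W - 4  [with Q=-1, W=10]  = -13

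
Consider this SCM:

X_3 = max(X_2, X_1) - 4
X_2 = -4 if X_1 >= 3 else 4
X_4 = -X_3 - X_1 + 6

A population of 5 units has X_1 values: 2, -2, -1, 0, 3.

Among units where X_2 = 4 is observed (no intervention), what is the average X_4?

6.25

Conditioning on X_2=4 selects the 4 unit(s) with X_1 ∈ {2, -2, -1, 0}. Their X_4 values: 4, 8, 7, 6. Mean = 6.25.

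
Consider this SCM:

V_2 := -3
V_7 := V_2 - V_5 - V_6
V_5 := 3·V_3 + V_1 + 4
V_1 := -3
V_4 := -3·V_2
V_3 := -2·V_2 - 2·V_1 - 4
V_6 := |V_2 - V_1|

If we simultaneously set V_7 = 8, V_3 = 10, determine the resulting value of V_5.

Under do(V_7 = 8, V_3 = 10), each intervened variable's structural equation is replaced by its fixed value.
V_5 = 3·V_3 + V_1 + 4  [with V_3=10, V_1=-3]  = 31

31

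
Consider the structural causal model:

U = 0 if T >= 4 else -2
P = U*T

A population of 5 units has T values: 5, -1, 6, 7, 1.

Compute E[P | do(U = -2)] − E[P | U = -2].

-7.2

Under do(U=-2), U's equation is replaced by U=-2 for every unit. Per-unit P: -10, 2, -12, -14, -2. Mean = -7.2.
Conditioning on U=-2 selects the 2 unit(s) with T ∈ {-1, 1}. Their P values: 2, -2. Mean = 0.
Difference = -7.2 − 0 = -7.2.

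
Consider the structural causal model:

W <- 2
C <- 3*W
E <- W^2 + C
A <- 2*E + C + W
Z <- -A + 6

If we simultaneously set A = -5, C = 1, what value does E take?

5

Setting A = -5, C = 1 by intervention discards those variables' equations.
E = W^2 + C  [with W=2, C=1]  = 5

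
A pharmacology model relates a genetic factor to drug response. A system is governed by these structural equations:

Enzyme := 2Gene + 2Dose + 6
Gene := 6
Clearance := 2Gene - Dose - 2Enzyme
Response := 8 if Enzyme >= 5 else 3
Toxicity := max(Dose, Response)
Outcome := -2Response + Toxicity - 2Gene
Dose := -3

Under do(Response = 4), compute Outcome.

-16

The intervention breaks the incoming arrows to Response: Response := 8 if Enzyme >= 5 else 3 no longer applies, and Response = 4.
Toxicity = max(Dose, Response)  [with Dose=-3, Response=4]  = 4
Outcome = -2Response + Toxicity - 2Gene  [with Response=4, Toxicity=4, Gene=6]  = -16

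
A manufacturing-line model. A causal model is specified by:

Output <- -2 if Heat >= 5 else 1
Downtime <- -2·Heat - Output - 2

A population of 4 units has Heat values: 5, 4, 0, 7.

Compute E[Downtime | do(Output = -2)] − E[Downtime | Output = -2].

Every unit gets Output=-2 under the intervention. Downtime values become -10, -8, 0, -14; E[Downtime|do(Output=-2)] = -8.
E[Downtime|Output=-2] averages over only the 2 units with Output=-2 (Heat = 5, 7): Downtime = -10, -14, mean -12.
Difference = -8 − (-12) = 4.

4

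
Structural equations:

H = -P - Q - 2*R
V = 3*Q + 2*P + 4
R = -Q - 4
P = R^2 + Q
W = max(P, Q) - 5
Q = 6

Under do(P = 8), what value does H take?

The intervention breaks the incoming arrows to P: P = R^2 + Q no longer applies, and P = 8.
R = -Q - 4  [with Q=6]  = -10
H = -P - Q - 2*R  [with P=8, Q=6, R=-10]  = 6

6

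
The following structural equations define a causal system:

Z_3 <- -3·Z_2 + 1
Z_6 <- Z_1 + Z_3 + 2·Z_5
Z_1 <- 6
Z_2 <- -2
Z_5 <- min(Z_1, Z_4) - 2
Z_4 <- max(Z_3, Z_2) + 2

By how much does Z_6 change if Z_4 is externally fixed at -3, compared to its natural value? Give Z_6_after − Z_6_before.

-18

Under do(Z_4=-3), the mechanism Z_4 <- max(Z_3, Z_2) + 2 is discarded; Z_4 is fixed at -3.
Z_3 = -3·Z_2 + 1  [with Z_2=-2]  = 7
Z_5 = min(Z_1, Z_4) - 2  [with Z_1=6, Z_4=-3]  = -5
Z_6 = Z_1 + Z_3 + 2·Z_5  [with Z_1=6, Z_3=7, Z_5=-5]  = 3
Without intervention: Z_3 = -3·Z_2 + 1  [with Z_2=-2]  = 7; Z_4 = max(Z_3, Z_2) + 2  [with Z_3=7, Z_2=-2]  = 9; Z_5 = min(Z_1, Z_4) - 2  [with Z_1=6, Z_4=9]  = 4; Z_6 = Z_1 + Z_3 + 2·Z_5  [with Z_1=6, Z_3=7, Z_5=4]  = 21.
Change = 3 − 21 = -18.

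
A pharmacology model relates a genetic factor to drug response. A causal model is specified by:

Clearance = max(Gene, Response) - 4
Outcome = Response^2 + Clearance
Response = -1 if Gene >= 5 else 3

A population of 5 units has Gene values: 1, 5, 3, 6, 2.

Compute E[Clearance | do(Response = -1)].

-0.6

do(Response=-1) breaks Response's dependence on Gene. With Response=-1 fixed, Clearance across the units is -3, 1, -1, 2, -2, mean -0.6.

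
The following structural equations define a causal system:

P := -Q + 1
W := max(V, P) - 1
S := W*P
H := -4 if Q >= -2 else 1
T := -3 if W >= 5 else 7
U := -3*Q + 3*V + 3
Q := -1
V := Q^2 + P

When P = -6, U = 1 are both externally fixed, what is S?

Under do(P = -6, U = 1), each intervened variable's structural equation is replaced by its fixed value.
V = Q^2 + P  [with Q=-1, P=-6]  = -5
W = max(V, P) - 1  [with V=-5, P=-6]  = -6
S = W*P  [with W=-6, P=-6]  = 36

36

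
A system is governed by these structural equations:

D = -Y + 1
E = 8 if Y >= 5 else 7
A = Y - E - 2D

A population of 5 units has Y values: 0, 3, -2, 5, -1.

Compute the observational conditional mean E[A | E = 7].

-9

Conditioning on E=7 selects the 4 unit(s) with Y ∈ {0, 3, -2, -1}. Their A values: -9, 0, -15, -12. Mean = -9.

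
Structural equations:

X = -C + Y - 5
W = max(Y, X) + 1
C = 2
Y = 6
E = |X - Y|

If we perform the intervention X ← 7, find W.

do(X=7) replaces the equation X = -C + Y - 5 with the constant X = 7.
W = max(Y, X) + 1  [with Y=6, X=7]  = 8

8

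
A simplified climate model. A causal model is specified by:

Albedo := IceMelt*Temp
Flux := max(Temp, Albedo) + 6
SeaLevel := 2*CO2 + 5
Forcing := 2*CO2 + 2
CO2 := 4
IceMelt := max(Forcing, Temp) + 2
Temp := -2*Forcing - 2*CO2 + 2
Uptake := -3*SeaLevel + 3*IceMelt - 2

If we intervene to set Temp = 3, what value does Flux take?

The intervention breaks the incoming arrows to Temp: Temp := -2*Forcing - 2*CO2 + 2 no longer applies, and Temp = 3.
Forcing = 2*CO2 + 2  [with CO2=4]  = 10
IceMelt = max(Forcing, Temp) + 2  [with Forcing=10, Temp=3]  = 12
Albedo = IceMelt*Temp  [with IceMelt=12, Temp=3]  = 36
Flux = max(Temp, Albedo) + 6  [with Temp=3, Albedo=36]  = 42

42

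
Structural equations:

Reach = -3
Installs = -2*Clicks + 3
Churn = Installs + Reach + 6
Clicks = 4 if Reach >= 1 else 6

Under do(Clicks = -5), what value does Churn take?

Under do(Clicks=-5), the mechanism Clicks = 4 if Reach >= 1 else 6 is discarded; Clicks is fixed at -5.
Installs = -2*Clicks + 3  [with Clicks=-5]  = 13
Churn = Installs + Reach + 6  [with Installs=13, Reach=-3]  = 16

16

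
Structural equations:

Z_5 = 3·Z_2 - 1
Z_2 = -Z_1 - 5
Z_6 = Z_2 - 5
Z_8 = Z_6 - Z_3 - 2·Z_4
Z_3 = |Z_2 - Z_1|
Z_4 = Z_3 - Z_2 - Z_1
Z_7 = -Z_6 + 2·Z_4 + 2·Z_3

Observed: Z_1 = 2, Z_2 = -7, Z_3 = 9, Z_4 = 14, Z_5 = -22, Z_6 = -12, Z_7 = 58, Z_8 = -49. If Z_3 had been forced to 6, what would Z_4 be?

The intervention breaks the incoming arrows to Z_3: Z_3 = |Z_2 - Z_1| no longer applies, and Z_3 = 6.
Z_2 = -Z_1 - 5  [with Z_1=2]  = -7
Z_4 = Z_3 - Z_2 - Z_1  [with Z_3=6, Z_2=-7, Z_1=2]  = 11

11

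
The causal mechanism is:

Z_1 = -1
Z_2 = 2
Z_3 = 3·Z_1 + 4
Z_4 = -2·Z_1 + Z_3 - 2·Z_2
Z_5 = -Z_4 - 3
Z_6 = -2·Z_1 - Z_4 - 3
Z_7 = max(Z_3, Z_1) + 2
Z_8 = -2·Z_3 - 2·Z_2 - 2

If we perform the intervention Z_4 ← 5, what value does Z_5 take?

-8

Intervening sets Z_4 = 5 and removes its equation (Z_4 = -2·Z_1 + Z_3 - 2·Z_2).
Z_5 = -Z_4 - 3  [with Z_4=5]  = -8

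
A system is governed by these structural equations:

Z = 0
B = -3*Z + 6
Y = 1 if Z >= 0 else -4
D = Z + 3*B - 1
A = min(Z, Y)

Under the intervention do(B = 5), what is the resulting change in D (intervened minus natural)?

do(B=5) replaces the equation B = -3*Z + 6 with the constant B = 5.
D = Z + 3*B - 1  [with Z=0, B=5]  = 14
Without intervention: B = -3*Z + 6  [with Z=0]  = 6; D = Z + 3*B - 1  [with Z=0, B=6]  = 17.
Change = 14 − 17 = -3.

-3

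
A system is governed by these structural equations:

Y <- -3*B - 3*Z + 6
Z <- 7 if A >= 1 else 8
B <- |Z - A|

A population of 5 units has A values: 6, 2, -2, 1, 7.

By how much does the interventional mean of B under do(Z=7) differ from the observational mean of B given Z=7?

Every unit gets Z=7 under the intervention. B values become 1, 5, 9, 6, 0; E[B|do(Z=7)] = 4.2.
Conditioning on Z=7 selects the 4 unit(s) with A ∈ {6, 2, 1, 7}. Their B values: 1, 5, 6, 0. Mean = 3.
Difference = 4.2 − 3 = 1.2.

1.2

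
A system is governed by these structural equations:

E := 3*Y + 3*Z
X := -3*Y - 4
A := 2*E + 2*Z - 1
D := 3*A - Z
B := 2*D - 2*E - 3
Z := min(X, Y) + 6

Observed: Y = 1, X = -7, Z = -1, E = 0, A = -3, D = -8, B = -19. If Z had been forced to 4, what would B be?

The intervention breaks the incoming arrows to Z: Z := min(X, Y) + 6 no longer applies, and Z = 4.
E = 3*Y + 3*Z  [with Y=1, Z=4]  = 15
A = 2*E + 2*Z - 1  [with E=15, Z=4]  = 37
D = 3*A - Z  [with A=37, Z=4]  = 107
B = 2*D - 2*E - 3  [with D=107, E=15]  = 181

181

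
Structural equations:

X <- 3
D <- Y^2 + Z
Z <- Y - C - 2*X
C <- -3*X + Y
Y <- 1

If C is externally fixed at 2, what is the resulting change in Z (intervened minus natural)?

The intervention breaks the incoming arrows to C: C <- -3*X + Y no longer applies, and C = 2.
Z = Y - C - 2*X  [with Y=1, C=2, X=3]  = -7
Without intervention: C = -3*X + Y  [with X=3, Y=1]  = -8; Z = Y - C - 2*X  [with Y=1, C=-8, X=3]  = 3.
Change = -7 − 3 = -10.

-10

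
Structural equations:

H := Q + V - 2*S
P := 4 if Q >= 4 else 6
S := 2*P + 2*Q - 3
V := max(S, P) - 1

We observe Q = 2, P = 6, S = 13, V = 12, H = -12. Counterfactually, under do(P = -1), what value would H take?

2

do(P=-1) replaces the equation P := 4 if Q >= 4 else 6 with the constant P = -1.
S = 2*P + 2*Q - 3  [with P=-1, Q=2]  = -1
V = max(S, P) - 1  [with S=-1, P=-1]  = -2
H = Q + V - 2*S  [with Q=2, V=-2, S=-1]  = 2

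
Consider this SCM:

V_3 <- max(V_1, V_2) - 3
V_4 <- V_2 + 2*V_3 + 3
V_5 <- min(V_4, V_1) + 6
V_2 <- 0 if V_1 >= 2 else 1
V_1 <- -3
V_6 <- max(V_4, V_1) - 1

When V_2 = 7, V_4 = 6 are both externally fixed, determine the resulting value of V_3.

4

The joint intervention fixes V_2 = 7, V_4 = 6, removing each variable's own equation.
V_3 = max(V_1, V_2) - 3  [with V_1=-3, V_2=7]  = 4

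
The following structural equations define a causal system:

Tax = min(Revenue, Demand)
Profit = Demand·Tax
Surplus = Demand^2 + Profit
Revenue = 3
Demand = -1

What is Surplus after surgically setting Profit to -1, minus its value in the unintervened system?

-2

Intervening sets Profit = -1 and removes its equation (Profit = Demand·Tax).
Surplus = Demand^2 + Profit  [with Demand=-1, Profit=-1]  = 0
Without intervention: Tax = min(Revenue, Demand)  [with Revenue=3, Demand=-1]  = -1; Profit = Demand·Tax  [with Demand=-1, Tax=-1]  = 1; Surplus = Demand^2 + Profit  [with Demand=-1, Profit=1]  = 2.
Change = 0 − 2 = -2.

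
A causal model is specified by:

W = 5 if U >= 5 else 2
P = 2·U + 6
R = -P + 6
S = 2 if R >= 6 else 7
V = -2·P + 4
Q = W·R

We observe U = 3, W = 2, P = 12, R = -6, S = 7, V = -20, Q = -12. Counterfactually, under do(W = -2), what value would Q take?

12

Under do(W=-2), the mechanism W = 5 if U >= 5 else 2 is discarded; W is fixed at -2.
P = 2·U + 6  [with U=3]  = 12
R = -P + 6  [with P=12]  = -6
Q = W·R  [with W=-2, R=-6]  = 12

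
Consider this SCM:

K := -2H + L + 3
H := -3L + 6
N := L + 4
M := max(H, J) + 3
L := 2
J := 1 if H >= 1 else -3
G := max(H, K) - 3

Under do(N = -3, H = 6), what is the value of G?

3

The joint intervention fixes N = -3, H = 6, removing each variable's own equation.
K = -2H + L + 3  [with H=6, L=2]  = -7
G = max(H, K) - 3  [with H=6, K=-7]  = 3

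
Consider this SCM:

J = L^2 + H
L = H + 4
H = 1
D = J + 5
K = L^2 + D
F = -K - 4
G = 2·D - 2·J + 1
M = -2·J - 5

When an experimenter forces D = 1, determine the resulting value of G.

The intervention breaks the incoming arrows to D: D = J + 5 no longer applies, and D = 1.
L = H + 4  [with H=1]  = 5
J = L^2 + H  [with L=5, H=1]  = 26
G = 2·D - 2·J + 1  [with D=1, J=26]  = -49

-49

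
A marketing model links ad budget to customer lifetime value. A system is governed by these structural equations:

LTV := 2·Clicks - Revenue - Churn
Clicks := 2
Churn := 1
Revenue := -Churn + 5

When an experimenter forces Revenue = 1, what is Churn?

Under do(Revenue=1), the mechanism Revenue := -Churn + 5 is discarded; Revenue is fixed at 1.
Since Churn is not a descendant of the intervened variable, it is unaffected.

1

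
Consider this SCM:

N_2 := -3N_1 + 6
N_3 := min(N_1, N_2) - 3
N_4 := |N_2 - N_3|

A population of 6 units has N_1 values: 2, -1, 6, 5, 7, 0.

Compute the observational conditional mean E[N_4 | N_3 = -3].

E[N_4|N_3=-3] averages over only the 2 units with N_3=-3 (N_1 = 2, 0): N_4 = 3, 9, mean 6.

6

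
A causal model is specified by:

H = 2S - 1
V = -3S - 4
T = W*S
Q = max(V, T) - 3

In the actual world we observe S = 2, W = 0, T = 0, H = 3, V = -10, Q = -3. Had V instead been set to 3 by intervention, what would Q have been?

The intervention breaks the incoming arrows to V: V = -3S - 4 no longer applies, and V = 3.
T = W*S  [with W=0, S=2]  = 0
Q = max(V, T) - 3  [with V=3, T=0]  = 0

0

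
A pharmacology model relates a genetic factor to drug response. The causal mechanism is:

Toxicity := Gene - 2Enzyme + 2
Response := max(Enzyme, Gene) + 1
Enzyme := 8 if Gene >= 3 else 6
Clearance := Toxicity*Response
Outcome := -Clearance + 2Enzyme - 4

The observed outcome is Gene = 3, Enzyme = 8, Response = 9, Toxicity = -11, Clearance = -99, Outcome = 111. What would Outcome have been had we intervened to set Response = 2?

34

The intervention breaks the incoming arrows to Response: Response := max(Enzyme, Gene) + 1 no longer applies, and Response = 2.
Enzyme = 8 if Gene >= 3 else 6  [with Gene=3]  = 8
Toxicity = Gene - 2Enzyme + 2  [with Gene=3, Enzyme=8]  = -11
Clearance = Toxicity*Response  [with Toxicity=-11, Response=2]  = -22
Outcome = -Clearance + 2Enzyme - 4  [with Clearance=-22, Enzyme=8]  = 34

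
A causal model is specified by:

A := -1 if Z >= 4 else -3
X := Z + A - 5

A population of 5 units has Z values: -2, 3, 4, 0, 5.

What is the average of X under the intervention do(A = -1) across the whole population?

-4

do(A=-1) breaks A's dependence on Z. With A=-1 fixed, X across the units is -8, -3, -2, -6, -1, mean -4.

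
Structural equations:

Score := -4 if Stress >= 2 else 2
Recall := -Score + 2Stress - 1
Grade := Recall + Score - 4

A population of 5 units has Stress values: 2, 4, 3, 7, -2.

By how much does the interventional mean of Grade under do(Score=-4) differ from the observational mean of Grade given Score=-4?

The intervention sets Score=-4 in all 5 units regardless of Stress. Recomputing Grade per unit gives -1, 3, 1, 9, -9; average 0.6.
E[Grade|Score=-4] averages over only the 4 units with Score=-4 (Stress = 2, 4, 3, 7): Grade = -1, 3, 1, 9, mean 3.
Difference = 0.6 − 3 = -2.4.

-2.4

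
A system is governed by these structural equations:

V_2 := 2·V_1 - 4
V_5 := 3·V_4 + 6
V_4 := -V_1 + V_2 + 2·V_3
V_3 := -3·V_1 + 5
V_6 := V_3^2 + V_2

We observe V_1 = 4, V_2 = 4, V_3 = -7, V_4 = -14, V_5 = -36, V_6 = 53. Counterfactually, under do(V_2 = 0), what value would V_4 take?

Under do(V_2=0), the mechanism V_2 := 2·V_1 - 4 is discarded; V_2 is fixed at 0.
V_3 = -3·V_1 + 5  [with V_1=4]  = -7
V_4 = -V_1 + V_2 + 2·V_3  [with V_1=4, V_2=0, V_3=-7]  = -18

-18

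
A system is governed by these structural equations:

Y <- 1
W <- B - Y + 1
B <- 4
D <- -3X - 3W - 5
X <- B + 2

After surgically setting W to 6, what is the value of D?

-41

Intervening sets W = 6 and removes its equation (W <- B - Y + 1).
X = B + 2  [with B=4]  = 6
D = -3X - 3W - 5  [with X=6, W=6]  = -41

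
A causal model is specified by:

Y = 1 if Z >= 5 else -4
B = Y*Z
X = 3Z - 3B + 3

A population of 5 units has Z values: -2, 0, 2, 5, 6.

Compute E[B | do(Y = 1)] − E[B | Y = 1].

The intervention sets Y=1 in all 5 units regardless of Z. Recomputing B per unit gives -2, 0, 2, 5, 6; average 2.2.
Conditioning on Y=1 selects the 2 unit(s) with Z ∈ {5, 6}. Their B values: 5, 6. Mean = 5.5.
Difference = 2.2 − 5.5 = -3.3.

-3.3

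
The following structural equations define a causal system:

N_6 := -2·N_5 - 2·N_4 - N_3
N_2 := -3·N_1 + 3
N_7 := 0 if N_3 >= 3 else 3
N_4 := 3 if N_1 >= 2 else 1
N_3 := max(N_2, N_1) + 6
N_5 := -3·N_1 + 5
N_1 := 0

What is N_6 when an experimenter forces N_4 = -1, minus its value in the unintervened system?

4

Under do(N_4=-1), the mechanism N_4 := 3 if N_1 >= 2 else 1 is discarded; N_4 is fixed at -1.
N_2 = -3·N_1 + 3  [with N_1=0]  = 3
N_3 = max(N_2, N_1) + 6  [with N_2=3, N_1=0]  = 9
N_5 = -3·N_1 + 5  [with N_1=0]  = 5
N_6 = -2·N_5 - 2·N_4 - N_3  [with N_5=5, N_4=-1, N_3=9]  = -17
Without intervention: N_2 = -3·N_1 + 3  [with N_1=0]  = 3; N_3 = max(N_2, N_1) + 6  [with N_2=3, N_1=0]  = 9; N_4 = 3 if N_1 >= 2 else 1  [with N_1=0]  = 1; N_5 = -3·N_1 + 5  [with N_1=0]  = 5; N_6 = -2·N_5 - 2·N_4 - N_3  [with N_5=5, N_4=1, N_3=9]  = -21.
Change = -17 − (-21) = 4.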